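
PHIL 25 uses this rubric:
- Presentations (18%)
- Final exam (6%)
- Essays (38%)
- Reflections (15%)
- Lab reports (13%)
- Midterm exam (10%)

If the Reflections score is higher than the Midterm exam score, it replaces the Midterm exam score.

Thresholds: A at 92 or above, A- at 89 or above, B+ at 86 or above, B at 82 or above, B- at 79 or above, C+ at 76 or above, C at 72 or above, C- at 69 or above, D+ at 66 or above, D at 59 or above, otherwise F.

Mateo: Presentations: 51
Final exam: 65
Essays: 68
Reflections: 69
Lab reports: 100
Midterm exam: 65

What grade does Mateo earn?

C-

Reflections (69) > Midterm exam (65), so Midterm exam counts as 69.
Weighted total:
  Presentations 51 × 0.18 = 9.18
  Final exam 65 × 0.06 = 3.9
  Essays 68 × 0.38 = 25.84
  Reflections 69 × 0.15 = 10.35
  Lab reports 100 × 0.13 = 13
  Midterm exam 69 × 0.1 = 6.9
Sum = 69.17
69.17 is ≥ 69 and < 72 → C-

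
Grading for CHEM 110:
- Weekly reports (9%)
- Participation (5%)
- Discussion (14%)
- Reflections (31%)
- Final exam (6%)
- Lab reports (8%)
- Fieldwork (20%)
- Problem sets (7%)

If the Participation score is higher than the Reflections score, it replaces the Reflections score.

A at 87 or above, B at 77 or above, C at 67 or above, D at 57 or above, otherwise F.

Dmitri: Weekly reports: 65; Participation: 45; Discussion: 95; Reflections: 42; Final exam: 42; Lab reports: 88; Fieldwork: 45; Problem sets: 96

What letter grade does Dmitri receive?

D

Participation (45) > Reflections (42), so Reflections counts as 45.
Weighted total:
  Weekly reports 65 × 0.09 = 5.85
  Participation 45 × 0.05 = 2.25
  Discussion 95 × 0.14 = 13.3
  Reflections 45 × 0.31 = 13.95
  Final exam 42 × 0.06 = 2.52
  Lab reports 88 × 0.08 = 7.04
  Fieldwork 45 × 0.2 = 9
  Problem sets 96 × 0.07 = 6.72
Sum = 60.63
60.63 is ≥ 57 and < 67 → D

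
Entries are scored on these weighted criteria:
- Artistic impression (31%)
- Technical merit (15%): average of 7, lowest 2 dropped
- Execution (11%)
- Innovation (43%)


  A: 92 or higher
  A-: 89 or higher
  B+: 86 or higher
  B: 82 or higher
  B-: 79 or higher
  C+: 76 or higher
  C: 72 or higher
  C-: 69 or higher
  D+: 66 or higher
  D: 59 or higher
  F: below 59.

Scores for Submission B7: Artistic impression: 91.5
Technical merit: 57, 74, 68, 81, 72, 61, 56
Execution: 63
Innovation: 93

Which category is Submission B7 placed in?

Technical merit: drop 56, 57 → average of remaining 5 = 356/5 = 71.2
Weighted total:
  Artistic impression 91.5 × 0.31 = 28.365
  Technical merit 71.2 × 0.15 = 10.68
  Execution 63 × 0.11 = 6.93
  Innovation 93 × 0.43 = 39.99
Sum = 85.965
85.965 is ≥ 82 and < 86 → B

B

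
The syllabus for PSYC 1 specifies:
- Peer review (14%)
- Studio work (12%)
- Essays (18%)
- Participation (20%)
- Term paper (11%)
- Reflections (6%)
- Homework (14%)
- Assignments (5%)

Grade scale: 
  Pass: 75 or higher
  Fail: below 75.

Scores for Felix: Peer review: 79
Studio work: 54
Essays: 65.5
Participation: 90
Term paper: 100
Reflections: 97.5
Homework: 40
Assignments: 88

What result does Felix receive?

Weighted total:
  Peer review 79 × 0.14 = 11.06
  Studio work 54 × 0.12 = 6.48
  Essays 65.5 × 0.18 = 11.79
  Participation 90 × 0.2 = 18
  Term paper 100 × 0.11 = 11
  Reflections 97.5 × 0.06 = 5.85
  Homework 40 × 0.14 = 5.6
  Assignments 88 × 0.05 = 4.4
Sum = 74.18
74.18 < 75 → Fail

Fail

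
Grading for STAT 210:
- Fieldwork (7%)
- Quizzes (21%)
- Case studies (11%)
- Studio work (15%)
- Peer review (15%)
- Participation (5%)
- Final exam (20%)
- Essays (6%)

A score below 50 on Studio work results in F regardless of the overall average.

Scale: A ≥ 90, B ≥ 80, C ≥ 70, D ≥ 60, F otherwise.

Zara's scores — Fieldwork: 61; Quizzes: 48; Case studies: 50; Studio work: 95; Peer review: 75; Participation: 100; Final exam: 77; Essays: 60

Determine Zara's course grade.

D

Studio work score 95 ≥ 50: minimum met.
Weighted total:
  Fieldwork 61 × 0.07 = 4.27
  Quizzes 48 × 0.21 = 10.08
  Case studies 50 × 0.11 = 5.5
  Studio work 95 × 0.15 = 14.25
  Peer review 75 × 0.15 = 11.25
  Participation 100 × 0.05 = 5
  Final exam 77 × 0.2 = 15.4
  Essays 60 × 0.06 = 3.6
Sum = 69.35
69.35 is ≥ 60 and < 70 → D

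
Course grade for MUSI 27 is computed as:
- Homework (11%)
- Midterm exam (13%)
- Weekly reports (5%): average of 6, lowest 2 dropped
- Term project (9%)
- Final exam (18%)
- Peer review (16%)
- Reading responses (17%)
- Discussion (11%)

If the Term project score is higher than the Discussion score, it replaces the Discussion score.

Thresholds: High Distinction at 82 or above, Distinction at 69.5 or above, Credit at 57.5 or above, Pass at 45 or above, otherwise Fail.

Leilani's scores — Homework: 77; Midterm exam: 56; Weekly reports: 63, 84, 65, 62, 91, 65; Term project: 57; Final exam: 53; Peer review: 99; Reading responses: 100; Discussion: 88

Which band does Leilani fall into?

Weekly reports: drop 62, 63 → average of remaining 4 = 305/4 = 76.25
Term project (57) ≤ Discussion (88), so Discussion stays at 88.
Weighted total:
  Homework 77 × 0.11 = 8.47
  Midterm exam 56 × 0.13 = 7.28
  Weekly reports 76.25 × 0.05 = 3.8125
  Term project 57 × 0.09 = 5.13
  Final exam 53 × 0.18 = 9.54
  Peer review 99 × 0.16 = 15.84
  Reading responses 100 × 0.17 = 17
  Discussion 88 × 0.11 = 9.68
Sum = 76.7525
76.7525 is ≥ 69.5 and < 82 → Distinction

Distinction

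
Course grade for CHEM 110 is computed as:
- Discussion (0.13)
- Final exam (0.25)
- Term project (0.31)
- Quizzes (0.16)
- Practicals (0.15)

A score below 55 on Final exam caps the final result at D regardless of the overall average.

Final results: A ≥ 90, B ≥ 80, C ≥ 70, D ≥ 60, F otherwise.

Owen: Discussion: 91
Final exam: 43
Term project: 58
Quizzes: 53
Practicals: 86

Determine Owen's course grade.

D

Final exam score 43 < 55: minimum not met.
Weighted total:
  Discussion 91 × 0.13 = 11.83
  Final exam 43 × 0.25 = 10.75
  Term project 58 × 0.31 = 17.98
  Quizzes 53 × 0.16 = 8.48
  Practicals 86 × 0.15 = 12.9
Sum = 61.94
61.94 would be D; cap at D applies → D.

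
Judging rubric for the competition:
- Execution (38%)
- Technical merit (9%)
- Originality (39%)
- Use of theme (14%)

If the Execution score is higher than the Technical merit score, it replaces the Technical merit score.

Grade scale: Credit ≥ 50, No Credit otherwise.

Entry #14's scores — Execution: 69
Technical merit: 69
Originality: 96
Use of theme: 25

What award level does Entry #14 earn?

Execution (69) ≤ Technical merit (69), so Technical merit stays at 69.
Weighted total:
  Execution 69 × 0.38 = 26.22
  Technical merit 69 × 0.09 = 6.21
  Originality 96 × 0.39 = 37.44
  Use of theme 25 × 0.14 = 3.5
Sum = 73.37
73.37 ≥ 50 → Credit

Credit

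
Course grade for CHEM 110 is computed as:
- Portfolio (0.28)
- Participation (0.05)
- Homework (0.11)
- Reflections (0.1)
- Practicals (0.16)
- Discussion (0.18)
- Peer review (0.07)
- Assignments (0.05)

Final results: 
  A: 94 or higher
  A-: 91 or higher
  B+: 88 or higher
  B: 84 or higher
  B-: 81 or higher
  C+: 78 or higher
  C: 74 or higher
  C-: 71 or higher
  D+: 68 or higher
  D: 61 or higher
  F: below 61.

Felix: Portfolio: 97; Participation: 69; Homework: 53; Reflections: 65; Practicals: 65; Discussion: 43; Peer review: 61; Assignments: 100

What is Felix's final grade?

Weighted total:
  Portfolio 97 × 0.28 = 27.16
  Participation 69 × 0.05 = 3.45
  Homework 53 × 0.11 = 5.83
  Reflections 65 × 0.1 = 6.5
  Practicals 65 × 0.16 = 10.4
  Discussion 43 × 0.18 = 7.74
  Peer review 61 × 0.07 = 4.27
  Assignments 100 × 0.05 = 5
Sum = 70.35
70.35 is ≥ 68 and < 71 → D+

D+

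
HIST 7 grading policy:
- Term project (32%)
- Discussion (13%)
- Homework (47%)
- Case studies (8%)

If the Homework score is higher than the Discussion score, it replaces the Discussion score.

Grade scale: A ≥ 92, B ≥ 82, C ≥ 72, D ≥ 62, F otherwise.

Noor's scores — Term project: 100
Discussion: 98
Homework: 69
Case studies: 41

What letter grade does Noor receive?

C

Homework (69) ≤ Discussion (98), so Discussion stays at 98.
Weighted total:
  Term project 100 × 0.32 = 32
  Discussion 98 × 0.13 = 12.74
  Homework 69 × 0.47 = 32.43
  Case studies 41 × 0.08 = 3.28
Sum = 80.45
80.45 is ≥ 72 and < 82 → C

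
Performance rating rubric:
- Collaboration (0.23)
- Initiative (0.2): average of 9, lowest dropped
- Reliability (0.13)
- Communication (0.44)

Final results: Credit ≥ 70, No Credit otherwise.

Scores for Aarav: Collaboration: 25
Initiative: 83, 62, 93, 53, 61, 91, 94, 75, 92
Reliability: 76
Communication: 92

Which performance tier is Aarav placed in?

Credit

Initiative: drop 53 → average of remaining 8 = 651/8 = 81.375
Weighted total:
  Collaboration 25 × 0.23 = 5.75
  Initiative 81.375 × 0.2 = 16.275
  Reliability 76 × 0.13 = 9.88
  Communication 92 × 0.44 = 40.48
Sum = 72.385
72.385 ≥ 70 → Credit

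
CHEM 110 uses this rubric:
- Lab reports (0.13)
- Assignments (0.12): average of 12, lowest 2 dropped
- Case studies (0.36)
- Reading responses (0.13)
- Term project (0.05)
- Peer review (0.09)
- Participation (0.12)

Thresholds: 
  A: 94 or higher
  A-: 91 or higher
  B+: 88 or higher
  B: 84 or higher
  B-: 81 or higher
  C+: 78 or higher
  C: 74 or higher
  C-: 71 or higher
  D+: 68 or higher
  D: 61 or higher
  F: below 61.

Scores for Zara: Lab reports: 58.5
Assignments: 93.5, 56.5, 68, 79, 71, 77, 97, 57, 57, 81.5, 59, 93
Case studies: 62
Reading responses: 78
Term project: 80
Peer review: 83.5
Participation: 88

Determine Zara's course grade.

C-

Assignments: drop 56.5, 57 → average of remaining 10 = 776/10 = 77.6
Weighted total:
  Lab reports 58.5 × 0.13 = 7.605
  Assignments 77.6 × 0.12 = 9.312
  Case studies 62 × 0.36 = 22.32
  Reading responses 78 × 0.13 = 10.14
  Term project 80 × 0.05 = 4
  Peer review 83.5 × 0.09 = 7.515
  Participation 88 × 0.12 = 10.56
Sum = 71.452
71.452 is ≥ 71 and < 74 → C-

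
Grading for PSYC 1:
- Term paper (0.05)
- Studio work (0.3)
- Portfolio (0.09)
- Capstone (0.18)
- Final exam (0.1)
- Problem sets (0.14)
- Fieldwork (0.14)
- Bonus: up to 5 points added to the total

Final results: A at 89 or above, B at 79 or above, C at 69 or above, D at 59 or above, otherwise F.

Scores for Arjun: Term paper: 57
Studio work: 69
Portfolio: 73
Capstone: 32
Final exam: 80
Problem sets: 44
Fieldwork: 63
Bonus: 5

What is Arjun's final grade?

Weighted total:
  Term paper 57 × 0.05 = 2.85
  Studio work 69 × 0.3 = 20.7
  Portfolio 73 × 0.09 = 6.57
  Capstone 32 × 0.18 = 5.76
  Final exam 80 × 0.1 = 8
  Problem sets 44 × 0.14 = 6.16
  Fieldwork 63 × 0.14 = 8.82
Sum = 58.86
Bonus: 58.86 + 5 = 63.86
63.86 is ≥ 59 and < 69 → D

D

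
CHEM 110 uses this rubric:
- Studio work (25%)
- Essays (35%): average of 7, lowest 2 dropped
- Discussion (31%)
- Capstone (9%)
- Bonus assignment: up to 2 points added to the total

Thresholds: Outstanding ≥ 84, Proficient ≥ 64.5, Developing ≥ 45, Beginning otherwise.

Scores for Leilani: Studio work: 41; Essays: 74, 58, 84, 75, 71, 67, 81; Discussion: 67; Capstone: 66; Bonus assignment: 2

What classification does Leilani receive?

Essays: drop 58, 67 → average of remaining 5 = 385/5 = 77
Weighted total:
  Studio work 41 × 0.25 = 10.25
  Essays 77 × 0.35 = 26.95
  Discussion 67 × 0.31 = 20.77
  Capstone 66 × 0.09 = 5.94
Sum = 63.91
Bonus assignment: 63.91 + 2 = 65.91
65.91 is ≥ 64.5 and < 84 → Proficient

Proficient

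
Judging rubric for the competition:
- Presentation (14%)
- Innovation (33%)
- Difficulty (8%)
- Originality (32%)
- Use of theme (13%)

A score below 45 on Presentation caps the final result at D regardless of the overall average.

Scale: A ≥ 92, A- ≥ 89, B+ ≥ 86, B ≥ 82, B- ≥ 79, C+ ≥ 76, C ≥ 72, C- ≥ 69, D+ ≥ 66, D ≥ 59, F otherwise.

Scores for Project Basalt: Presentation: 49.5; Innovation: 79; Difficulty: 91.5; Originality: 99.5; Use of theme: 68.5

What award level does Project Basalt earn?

B-

Presentation score 49.5 ≥ 45: minimum met.
Weighted total:
  Presentation 49.5 × 0.14 = 6.93
  Innovation 79 × 0.33 = 26.07
  Difficulty 91.5 × 0.08 = 7.32
  Originality 99.5 × 0.32 = 31.84
  Use of theme 68.5 × 0.13 = 8.905
Sum = 81.065
81.065 is ≥ 79 and < 82 → B-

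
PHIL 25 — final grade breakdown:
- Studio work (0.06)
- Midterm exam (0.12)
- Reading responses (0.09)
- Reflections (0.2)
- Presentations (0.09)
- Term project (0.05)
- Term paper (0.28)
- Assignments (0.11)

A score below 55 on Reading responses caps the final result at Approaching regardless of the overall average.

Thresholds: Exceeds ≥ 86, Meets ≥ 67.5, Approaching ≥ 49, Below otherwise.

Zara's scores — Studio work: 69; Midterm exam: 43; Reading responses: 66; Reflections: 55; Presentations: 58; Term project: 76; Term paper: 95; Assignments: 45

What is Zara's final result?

Approaching

Reading responses score 66 ≥ 55: minimum met.
Weighted total:
  Studio work 69 × 0.06 = 4.14
  Midterm exam 43 × 0.12 = 5.16
  Reading responses 66 × 0.09 = 5.94
  Reflections 55 × 0.2 = 11
  Presentations 58 × 0.09 = 5.22
  Term project 76 × 0.05 = 3.8
  Term paper 95 × 0.28 = 26.6
  Assignments 45 × 0.11 = 4.95
Sum = 66.81
66.81 is ≥ 49 and < 67.5 → Approaching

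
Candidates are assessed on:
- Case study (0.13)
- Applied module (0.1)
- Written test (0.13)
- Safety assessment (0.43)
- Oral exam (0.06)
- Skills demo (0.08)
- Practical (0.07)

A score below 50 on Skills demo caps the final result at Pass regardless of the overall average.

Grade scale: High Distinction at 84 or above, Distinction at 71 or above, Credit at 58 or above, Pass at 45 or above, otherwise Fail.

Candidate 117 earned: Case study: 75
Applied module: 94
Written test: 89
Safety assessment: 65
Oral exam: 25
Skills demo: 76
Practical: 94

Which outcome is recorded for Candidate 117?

Skills demo score 76 ≥ 50: minimum met.
Weighted total:
  Case study 75 × 0.13 = 9.75
  Applied module 94 × 0.1 = 9.4
  Written test 89 × 0.13 = 11.57
  Safety assessment 65 × 0.43 = 27.95
  Oral exam 25 × 0.06 = 1.5
  Skills demo 76 × 0.08 = 6.08
  Practical 94 × 0.07 = 6.58
Sum = 72.83
72.83 is ≥ 71 and < 84 → Distinction

Distinction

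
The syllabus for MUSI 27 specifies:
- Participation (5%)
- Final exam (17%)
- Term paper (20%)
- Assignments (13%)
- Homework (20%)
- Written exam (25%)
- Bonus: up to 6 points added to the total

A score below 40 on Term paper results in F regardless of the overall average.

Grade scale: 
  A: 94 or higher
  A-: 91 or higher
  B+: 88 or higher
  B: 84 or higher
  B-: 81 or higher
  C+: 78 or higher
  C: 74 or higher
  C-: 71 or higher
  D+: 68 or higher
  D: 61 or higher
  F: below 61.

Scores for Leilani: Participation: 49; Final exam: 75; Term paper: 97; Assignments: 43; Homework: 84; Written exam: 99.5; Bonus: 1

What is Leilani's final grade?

B-

Term paper score 97 ≥ 40: minimum met.
Weighted total:
  Participation 49 × 0.05 = 2.45
  Final exam 75 × 0.17 = 12.75
  Term paper 97 × 0.2 = 19.4
  Assignments 43 × 0.13 = 5.59
  Homework 84 × 0.2 = 16.8
  Written exam 99.5 × 0.25 = 24.875
Sum = 81.865
Bonus: 81.865 + 1 = 82.865
82.865 is ≥ 81 and < 84 → B-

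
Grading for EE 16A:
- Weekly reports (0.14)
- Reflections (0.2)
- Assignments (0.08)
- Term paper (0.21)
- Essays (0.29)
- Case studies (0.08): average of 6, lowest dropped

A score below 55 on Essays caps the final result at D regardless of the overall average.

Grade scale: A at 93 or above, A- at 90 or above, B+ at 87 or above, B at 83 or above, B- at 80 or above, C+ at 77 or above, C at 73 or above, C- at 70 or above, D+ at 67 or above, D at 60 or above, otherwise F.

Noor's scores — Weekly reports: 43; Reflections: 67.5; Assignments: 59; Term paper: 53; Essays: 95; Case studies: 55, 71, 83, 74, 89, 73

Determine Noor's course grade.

D+

Case studies: drop 55 → average of remaining 5 = 390/5 = 78
Essays score 95 ≥ 55: minimum met.
Weighted total:
  Weekly reports 43 × 0.14 = 6.02
  Reflections 67.5 × 0.2 = 13.5
  Assignments 59 × 0.08 = 4.72
  Term paper 53 × 0.21 = 11.13
  Essays 95 × 0.29 = 27.55
  Case studies 78 × 0.08 = 6.24
Sum = 69.16
69.16 is ≥ 67 and < 70 → D+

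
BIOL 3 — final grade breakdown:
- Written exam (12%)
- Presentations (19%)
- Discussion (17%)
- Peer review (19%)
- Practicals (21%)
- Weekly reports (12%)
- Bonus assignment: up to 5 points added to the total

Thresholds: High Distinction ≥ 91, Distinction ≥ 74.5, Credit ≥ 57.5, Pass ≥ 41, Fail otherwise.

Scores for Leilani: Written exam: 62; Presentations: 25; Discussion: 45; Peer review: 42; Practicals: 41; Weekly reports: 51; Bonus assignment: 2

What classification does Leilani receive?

Weighted total:
  Written exam 62 × 0.12 = 7.44
  Presentations 25 × 0.19 = 4.75
  Discussion 45 × 0.17 = 7.65
  Peer review 42 × 0.19 = 7.98
  Practicals 41 × 0.21 = 8.61
  Weekly reports 51 × 0.12 = 6.12
Sum = 42.55
Bonus assignment: 42.55 + 2 = 44.55
44.55 is ≥ 41 and < 57.5 → Pass

Pass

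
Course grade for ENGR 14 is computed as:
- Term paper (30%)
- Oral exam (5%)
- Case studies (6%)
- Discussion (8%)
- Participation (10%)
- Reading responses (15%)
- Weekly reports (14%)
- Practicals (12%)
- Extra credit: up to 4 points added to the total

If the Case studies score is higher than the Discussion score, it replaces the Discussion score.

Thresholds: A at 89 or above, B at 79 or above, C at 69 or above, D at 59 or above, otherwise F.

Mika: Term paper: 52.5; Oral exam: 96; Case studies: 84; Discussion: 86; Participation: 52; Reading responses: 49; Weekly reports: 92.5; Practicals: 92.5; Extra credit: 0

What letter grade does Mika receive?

Case studies (84) ≤ Discussion (86), so Discussion stays at 86.
Weighted total:
  Term paper 52.5 × 0.3 = 15.75
  Oral exam 96 × 0.05 = 4.8
  Case studies 84 × 0.06 = 5.04
  Discussion 86 × 0.08 = 6.88
  Participation 52 × 0.1 = 5.2
  Reading responses 49 × 0.15 = 7.35
  Weekly reports 92.5 × 0.14 = 12.95
  Practicals 92.5 × 0.12 = 11.1
Sum = 69.07
Extra credit: 69.07 + 0 = 69.07
69.07 is ≥ 69 and < 79 → C

C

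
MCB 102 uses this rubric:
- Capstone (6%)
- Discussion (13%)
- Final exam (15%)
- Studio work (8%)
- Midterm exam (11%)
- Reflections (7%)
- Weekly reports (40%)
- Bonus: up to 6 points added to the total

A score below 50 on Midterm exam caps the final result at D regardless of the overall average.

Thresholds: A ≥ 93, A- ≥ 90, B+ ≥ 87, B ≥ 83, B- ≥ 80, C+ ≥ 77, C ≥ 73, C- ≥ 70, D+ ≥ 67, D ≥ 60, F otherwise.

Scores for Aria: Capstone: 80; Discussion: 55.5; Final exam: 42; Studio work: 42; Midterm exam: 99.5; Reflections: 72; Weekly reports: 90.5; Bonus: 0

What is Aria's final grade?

C

Midterm exam score 99.5 ≥ 50: minimum met.
Weighted total:
  Capstone 80 × 0.06 = 4.8
  Discussion 55.5 × 0.13 = 7.215
  Final exam 42 × 0.15 = 6.3
  Studio work 42 × 0.08 = 3.36
  Midterm exam 99.5 × 0.11 = 10.945
  Reflections 72 × 0.07 = 5.04
  Weekly reports 90.5 × 0.4 = 36.2
Sum = 73.86
Bonus: 73.86 + 0 = 73.86
73.86 is ≥ 73 and < 77 → C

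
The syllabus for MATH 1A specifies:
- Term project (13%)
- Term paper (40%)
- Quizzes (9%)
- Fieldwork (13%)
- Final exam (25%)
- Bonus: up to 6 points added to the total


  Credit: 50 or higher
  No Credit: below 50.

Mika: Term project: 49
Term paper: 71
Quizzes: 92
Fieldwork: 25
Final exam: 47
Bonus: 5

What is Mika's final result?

Credit

Weighted total:
  Term project 49 × 0.13 = 6.37
  Term paper 71 × 0.4 = 28.4
  Quizzes 92 × 0.09 = 8.28
  Fieldwork 25 × 0.13 = 3.25
  Final exam 47 × 0.25 = 11.75
Sum = 58.05
Bonus: 58.05 + 5 = 63.05
63.05 ≥ 50 → Credit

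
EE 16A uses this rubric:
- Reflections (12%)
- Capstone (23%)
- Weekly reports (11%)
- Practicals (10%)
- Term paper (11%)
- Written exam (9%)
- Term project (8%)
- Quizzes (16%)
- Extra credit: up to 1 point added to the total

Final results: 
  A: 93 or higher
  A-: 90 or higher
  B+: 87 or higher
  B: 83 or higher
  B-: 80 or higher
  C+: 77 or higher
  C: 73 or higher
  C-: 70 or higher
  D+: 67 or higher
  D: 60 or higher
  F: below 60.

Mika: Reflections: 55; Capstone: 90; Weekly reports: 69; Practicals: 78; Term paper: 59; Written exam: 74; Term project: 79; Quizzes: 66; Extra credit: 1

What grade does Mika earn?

C

Weighted total:
  Reflections 55 × 0.12 = 6.6
  Capstone 90 × 0.23 = 20.7
  Weekly reports 69 × 0.11 = 7.59
  Practicals 78 × 0.1 = 7.8
  Term paper 59 × 0.11 = 6.49
  Written exam 74 × 0.09 = 6.66
  Term project 79 × 0.08 = 6.32
  Quizzes 66 × 0.16 = 10.56
Sum = 72.72
Extra credit: 72.72 + 1 = 73.72
73.72 is ≥ 73 and < 77 → C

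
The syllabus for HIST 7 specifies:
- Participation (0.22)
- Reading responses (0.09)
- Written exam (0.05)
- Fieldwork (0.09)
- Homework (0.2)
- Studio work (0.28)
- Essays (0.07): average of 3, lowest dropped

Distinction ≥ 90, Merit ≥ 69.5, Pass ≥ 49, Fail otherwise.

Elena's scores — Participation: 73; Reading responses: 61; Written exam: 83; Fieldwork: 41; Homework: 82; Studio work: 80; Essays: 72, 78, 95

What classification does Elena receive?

Merit

Essays: drop 72 → average of remaining 2 = 173/2 = 86.5
Weighted total:
  Participation 73 × 0.22 = 16.06
  Reading responses 61 × 0.09 = 5.49
  Written exam 83 × 0.05 = 4.15
  Fieldwork 41 × 0.09 = 3.69
  Homework 82 × 0.2 = 16.4
  Studio work 80 × 0.28 = 22.4
  Essays 86.5 × 0.07 = 6.055
Sum = 74.245
74.245 is ≥ 69.5 and < 90 → Merit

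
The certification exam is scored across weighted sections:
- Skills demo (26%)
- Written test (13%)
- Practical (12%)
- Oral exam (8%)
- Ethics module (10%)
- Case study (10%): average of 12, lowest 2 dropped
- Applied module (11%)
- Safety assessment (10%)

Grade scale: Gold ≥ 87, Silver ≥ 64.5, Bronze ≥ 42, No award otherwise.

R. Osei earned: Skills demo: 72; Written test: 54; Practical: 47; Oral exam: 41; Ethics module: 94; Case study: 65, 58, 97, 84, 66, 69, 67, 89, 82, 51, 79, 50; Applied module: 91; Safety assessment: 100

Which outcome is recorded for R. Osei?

Silver

Case study: drop 50, 51 → average of remaining 10 = 756/10 = 75.6
Weighted total:
  Skills demo 72 × 0.26 = 18.72
  Written test 54 × 0.13 = 7.02
  Practical 47 × 0.12 = 5.64
  Oral exam 41 × 0.08 = 3.28
  Ethics module 94 × 0.1 = 9.4
  Case study 75.6 × 0.1 = 7.56
  Applied module 91 × 0.11 = 10.01
  Safety assessment 100 × 0.1 = 10
Sum = 71.63
71.63 is ≥ 64.5 and < 87 → Silver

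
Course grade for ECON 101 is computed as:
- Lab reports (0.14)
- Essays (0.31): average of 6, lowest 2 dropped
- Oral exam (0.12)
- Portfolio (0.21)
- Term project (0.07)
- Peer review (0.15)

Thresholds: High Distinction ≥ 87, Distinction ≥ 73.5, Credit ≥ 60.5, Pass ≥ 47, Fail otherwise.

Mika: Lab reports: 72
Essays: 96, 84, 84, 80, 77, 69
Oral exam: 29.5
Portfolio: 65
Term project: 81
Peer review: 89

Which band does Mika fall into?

Essays: drop 69, 77 → average of remaining 4 = 344/4 = 86
Weighted total:
  Lab reports 72 × 0.14 = 10.08
  Essays 86 × 0.31 = 26.66
  Oral exam 29.5 × 0.12 = 3.54
  Portfolio 65 × 0.21 = 13.65
  Term project 81 × 0.07 = 5.67
  Peer review 89 × 0.15 = 13.35
Sum = 72.95
72.95 is ≥ 60.5 and < 73.5 → Credit

Credit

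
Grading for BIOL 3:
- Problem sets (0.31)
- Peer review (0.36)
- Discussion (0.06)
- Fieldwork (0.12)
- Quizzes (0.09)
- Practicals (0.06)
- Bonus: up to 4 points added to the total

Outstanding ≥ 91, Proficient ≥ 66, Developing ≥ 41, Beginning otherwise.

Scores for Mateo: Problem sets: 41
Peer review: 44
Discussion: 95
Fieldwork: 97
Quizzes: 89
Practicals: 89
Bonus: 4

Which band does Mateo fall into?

Weighted total:
  Problem sets 41 × 0.31 = 12.71
  Peer review 44 × 0.36 = 15.84
  Discussion 95 × 0.06 = 5.7
  Fieldwork 97 × 0.12 = 11.64
  Quizzes 89 × 0.09 = 8.01
  Practicals 89 × 0.06 = 5.34
Sum = 59.24
Bonus: 59.24 + 4 = 63.24
63.24 is ≥ 41 and < 66 → Developing

Developing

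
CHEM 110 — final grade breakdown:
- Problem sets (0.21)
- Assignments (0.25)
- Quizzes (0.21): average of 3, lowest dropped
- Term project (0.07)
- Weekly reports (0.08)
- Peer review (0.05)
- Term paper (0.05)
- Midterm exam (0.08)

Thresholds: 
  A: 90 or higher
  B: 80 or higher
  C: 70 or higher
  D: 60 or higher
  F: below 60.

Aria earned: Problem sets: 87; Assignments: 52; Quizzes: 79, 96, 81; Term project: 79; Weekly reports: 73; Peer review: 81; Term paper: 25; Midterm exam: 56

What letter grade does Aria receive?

C

Quizzes: drop 79 → average of remaining 2 = 177/2 = 88.5
Weighted total:
  Problem sets 87 × 0.21 = 18.27
  Assignments 52 × 0.25 = 13
  Quizzes 88.5 × 0.21 = 18.585
  Term project 79 × 0.07 = 5.53
  Weekly reports 73 × 0.08 = 5.84
  Peer review 81 × 0.05 = 4.05
  Term paper 25 × 0.05 = 1.25
  Midterm exam 56 × 0.08 = 4.48
Sum = 71.005
71.005 is ≥ 70 and < 80 → C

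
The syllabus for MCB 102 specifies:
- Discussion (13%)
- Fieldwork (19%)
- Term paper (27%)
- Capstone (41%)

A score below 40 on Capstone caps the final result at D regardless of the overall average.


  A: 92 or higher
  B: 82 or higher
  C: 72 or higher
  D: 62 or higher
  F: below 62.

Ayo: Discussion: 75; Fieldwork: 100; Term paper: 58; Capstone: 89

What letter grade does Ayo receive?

Capstone score 89 ≥ 40: minimum met.
Weighted total:
  Discussion 75 × 0.13 = 9.75
  Fieldwork 100 × 0.19 = 19
  Term paper 58 × 0.27 = 15.66
  Capstone 89 × 0.41 = 36.49
Sum = 80.9
80.9 is ≥ 72 and < 82 → C

C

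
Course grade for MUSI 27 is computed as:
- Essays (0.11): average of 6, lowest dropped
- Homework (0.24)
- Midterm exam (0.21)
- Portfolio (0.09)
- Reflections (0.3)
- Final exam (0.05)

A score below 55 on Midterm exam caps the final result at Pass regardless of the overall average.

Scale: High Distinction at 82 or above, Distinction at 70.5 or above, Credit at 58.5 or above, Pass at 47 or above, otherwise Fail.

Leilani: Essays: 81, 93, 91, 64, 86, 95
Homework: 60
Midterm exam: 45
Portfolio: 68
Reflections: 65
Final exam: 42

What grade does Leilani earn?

Pass

Essays: drop 64 → average of remaining 5 = 446/5 = 89.2
Midterm exam score 45 < 55: minimum not met.
Weighted total:
  Essays 89.2 × 0.11 = 9.812
  Homework 60 × 0.24 = 14.4
  Midterm exam 45 × 0.21 = 9.45
  Portfolio 68 × 0.09 = 6.12
  Reflections 65 × 0.3 = 19.5
  Final exam 42 × 0.05 = 2.1
Sum = 61.382
61.382 would be Credit; cap at Pass applies → Pass.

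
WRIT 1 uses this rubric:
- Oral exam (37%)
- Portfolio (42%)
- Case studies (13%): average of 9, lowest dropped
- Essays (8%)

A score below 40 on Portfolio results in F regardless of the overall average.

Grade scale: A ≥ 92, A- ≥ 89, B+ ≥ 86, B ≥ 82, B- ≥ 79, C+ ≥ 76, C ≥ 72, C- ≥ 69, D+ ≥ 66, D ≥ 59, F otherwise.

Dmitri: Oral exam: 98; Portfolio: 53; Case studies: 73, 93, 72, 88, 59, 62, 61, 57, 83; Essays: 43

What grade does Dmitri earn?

C-

Case studies: drop 57 → average of remaining 8 = 591/8 = 73.875
Portfolio score 53 ≥ 40: minimum met.
Weighted total:
  Oral exam 98 × 0.37 = 36.26
  Portfolio 53 × 0.42 = 22.26
  Case studies 73.875 × 0.13 = 9.60375
  Essays 43 × 0.08 = 3.44
Sum = 71.56375
71.56375 is ≥ 69 and < 72 → C-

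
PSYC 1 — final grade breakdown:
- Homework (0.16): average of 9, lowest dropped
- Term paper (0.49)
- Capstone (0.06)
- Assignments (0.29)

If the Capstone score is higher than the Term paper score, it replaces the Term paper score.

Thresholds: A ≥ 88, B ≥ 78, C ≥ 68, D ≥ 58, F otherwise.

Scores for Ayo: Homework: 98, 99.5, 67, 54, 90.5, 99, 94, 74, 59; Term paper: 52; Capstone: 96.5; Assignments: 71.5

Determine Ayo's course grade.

B

Homework: drop 54 → average of remaining 8 = 681/8 = 85.125
Capstone (96.5) > Term paper (52), so Term paper counts as 96.5.
Weighted total:
  Homework 85.125 × 0.16 = 13.62
  Term paper 96.5 × 0.49 = 47.285
  Capstone 96.5 × 0.06 = 5.79
  Assignments 71.5 × 0.29 = 20.735
Sum = 87.43
87.43 is ≥ 78 and < 88 → B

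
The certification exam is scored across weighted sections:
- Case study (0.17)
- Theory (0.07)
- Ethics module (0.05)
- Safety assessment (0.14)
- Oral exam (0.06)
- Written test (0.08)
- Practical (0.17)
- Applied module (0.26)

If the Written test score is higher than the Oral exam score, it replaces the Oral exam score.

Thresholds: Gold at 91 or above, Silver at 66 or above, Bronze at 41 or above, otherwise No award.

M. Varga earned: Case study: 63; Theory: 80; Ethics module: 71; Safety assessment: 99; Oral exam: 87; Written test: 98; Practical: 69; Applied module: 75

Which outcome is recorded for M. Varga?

Written test (98) > Oral exam (87), so Oral exam counts as 98.
Weighted total:
  Case study 63 × 0.17 = 10.71
  Theory 80 × 0.07 = 5.6
  Ethics module 71 × 0.05 = 3.55
  Safety assessment 99 × 0.14 = 13.86
  Oral exam 98 × 0.06 = 5.88
  Written test 98 × 0.08 = 7.84
  Practical 69 × 0.17 = 11.73
  Applied module 75 × 0.26 = 19.5
Sum = 78.67
78.67 is ≥ 66 and < 91 → Silver

Silver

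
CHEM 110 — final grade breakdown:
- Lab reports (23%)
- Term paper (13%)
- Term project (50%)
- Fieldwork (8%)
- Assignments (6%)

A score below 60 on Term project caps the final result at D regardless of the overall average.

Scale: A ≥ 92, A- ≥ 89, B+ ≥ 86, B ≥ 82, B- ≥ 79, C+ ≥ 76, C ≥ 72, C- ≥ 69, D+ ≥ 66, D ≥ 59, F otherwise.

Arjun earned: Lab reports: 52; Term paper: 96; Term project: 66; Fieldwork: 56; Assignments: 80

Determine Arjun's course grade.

D+

Term project score 66 ≥ 60: minimum met.
Weighted total:
  Lab reports 52 × 0.23 = 11.96
  Term paper 96 × 0.13 = 12.48
  Term project 66 × 0.5 = 33
  Fieldwork 56 × 0.08 = 4.48
  Assignments 80 × 0.06 = 4.8
Sum = 66.72
66.72 is ≥ 66 and < 69 → D+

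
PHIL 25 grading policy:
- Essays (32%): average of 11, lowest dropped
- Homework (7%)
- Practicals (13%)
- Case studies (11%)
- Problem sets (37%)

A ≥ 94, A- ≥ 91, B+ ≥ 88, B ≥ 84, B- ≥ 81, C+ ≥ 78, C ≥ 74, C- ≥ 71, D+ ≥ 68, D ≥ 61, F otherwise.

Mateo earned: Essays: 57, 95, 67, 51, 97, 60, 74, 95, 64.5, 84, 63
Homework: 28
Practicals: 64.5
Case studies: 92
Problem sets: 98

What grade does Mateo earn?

Essays: drop 51 → average of remaining 10 = 756.5/10 = 75.65
Weighted total:
  Essays 75.65 × 0.32 = 24.208
  Homework 28 × 0.07 = 1.96
  Practicals 64.5 × 0.13 = 8.385
  Case studies 92 × 0.11 = 10.12
  Problem sets 98 × 0.37 = 36.26
Sum = 80.933
80.933 is ≥ 78 and < 81 → C+

C+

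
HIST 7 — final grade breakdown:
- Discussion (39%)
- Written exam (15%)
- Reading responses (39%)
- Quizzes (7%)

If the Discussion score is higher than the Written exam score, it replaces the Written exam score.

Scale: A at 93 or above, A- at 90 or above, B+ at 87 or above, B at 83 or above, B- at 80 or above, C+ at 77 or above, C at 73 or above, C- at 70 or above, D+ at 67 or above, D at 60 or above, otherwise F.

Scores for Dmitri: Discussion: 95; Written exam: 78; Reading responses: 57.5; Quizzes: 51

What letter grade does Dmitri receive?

C+

Discussion (95) > Written exam (78), so Written exam counts as 95.
Weighted total:
  Discussion 95 × 0.39 = 37.05
  Written exam 95 × 0.15 = 14.25
  Reading responses 57.5 × 0.39 = 22.425
  Quizzes 51 × 0.07 = 3.57
Sum = 77.295
77.295 is ≥ 77 and < 80 → C+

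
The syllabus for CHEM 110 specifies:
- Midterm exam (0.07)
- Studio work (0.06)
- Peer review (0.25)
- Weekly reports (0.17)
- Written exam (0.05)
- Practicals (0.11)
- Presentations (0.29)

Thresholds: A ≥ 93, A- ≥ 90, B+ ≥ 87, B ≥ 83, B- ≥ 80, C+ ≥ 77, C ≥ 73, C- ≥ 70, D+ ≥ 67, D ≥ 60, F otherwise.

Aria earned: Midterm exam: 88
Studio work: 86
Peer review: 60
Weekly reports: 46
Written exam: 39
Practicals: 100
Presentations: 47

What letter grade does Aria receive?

Weighted total:
  Midterm exam 88 × 0.07 = 6.16
  Studio work 86 × 0.06 = 5.16
  Peer review 60 × 0.25 = 15
  Weekly reports 46 × 0.17 = 7.82
  Written exam 39 × 0.05 = 1.95
  Practicals 100 × 0.11 = 11
  Presentations 47 × 0.29 = 13.63
Sum = 60.72
60.72 is ≥ 60 and < 67 → D

D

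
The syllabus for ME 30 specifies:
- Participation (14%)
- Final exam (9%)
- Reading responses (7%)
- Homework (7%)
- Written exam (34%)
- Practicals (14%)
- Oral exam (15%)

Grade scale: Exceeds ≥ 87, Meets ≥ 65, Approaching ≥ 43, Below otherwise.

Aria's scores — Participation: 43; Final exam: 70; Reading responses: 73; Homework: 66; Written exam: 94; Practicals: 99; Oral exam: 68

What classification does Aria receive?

Meets

Weighted total:
  Participation 43 × 0.14 = 6.02
  Final exam 70 × 0.09 = 6.3
  Reading responses 73 × 0.07 = 5.11
  Homework 66 × 0.07 = 4.62
  Written exam 94 × 0.34 = 31.96
  Practicals 99 × 0.14 = 13.86
  Oral exam 68 × 0.15 = 10.2
Sum = 78.07
78.07 is ≥ 65 and < 87 → Meets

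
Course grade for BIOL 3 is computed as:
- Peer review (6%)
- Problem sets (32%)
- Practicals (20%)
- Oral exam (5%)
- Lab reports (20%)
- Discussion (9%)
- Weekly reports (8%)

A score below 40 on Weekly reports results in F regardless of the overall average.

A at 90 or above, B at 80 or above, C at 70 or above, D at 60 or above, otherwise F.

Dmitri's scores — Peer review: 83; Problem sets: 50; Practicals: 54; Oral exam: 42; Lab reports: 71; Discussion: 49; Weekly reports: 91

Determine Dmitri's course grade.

Weekly reports score 91 ≥ 40: minimum met.
Weighted total:
  Peer review 83 × 0.06 = 4.98
  Problem sets 50 × 0.32 = 16
  Practicals 54 × 0.2 = 10.8
  Oral exam 42 × 0.05 = 2.1
  Lab reports 71 × 0.2 = 14.2
  Discussion 49 × 0.09 = 4.41
  Weekly reports 91 × 0.08 = 7.28
Sum = 59.77
59.77 < 60 → F

F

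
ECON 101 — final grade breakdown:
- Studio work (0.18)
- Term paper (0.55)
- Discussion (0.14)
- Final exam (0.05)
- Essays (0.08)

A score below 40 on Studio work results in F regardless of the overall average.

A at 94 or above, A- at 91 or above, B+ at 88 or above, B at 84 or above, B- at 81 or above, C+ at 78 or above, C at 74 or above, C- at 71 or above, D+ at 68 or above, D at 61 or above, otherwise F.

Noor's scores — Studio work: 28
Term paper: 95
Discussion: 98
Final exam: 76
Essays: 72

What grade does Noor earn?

F

Studio work score 28 < 40: minimum not met.
Weighted total:
  Studio work 28 × 0.18 = 5.04
  Term paper 95 × 0.55 = 52.25
  Discussion 98 × 0.14 = 13.72
  Final exam 76 × 0.05 = 3.8
  Essays 72 × 0.08 = 5.76
Sum = 80.57
Because the Studio work minimum was not met, the result is F.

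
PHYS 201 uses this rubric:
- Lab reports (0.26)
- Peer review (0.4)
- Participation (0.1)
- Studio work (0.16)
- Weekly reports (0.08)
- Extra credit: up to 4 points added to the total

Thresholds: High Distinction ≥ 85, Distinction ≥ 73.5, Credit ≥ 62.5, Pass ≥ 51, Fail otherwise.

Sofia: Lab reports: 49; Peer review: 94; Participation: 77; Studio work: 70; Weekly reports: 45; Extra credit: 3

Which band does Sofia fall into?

Weighted total:
  Lab reports 49 × 0.26 = 12.74
  Peer review 94 × 0.4 = 37.6
  Participation 77 × 0.1 = 7.7
  Studio work 70 × 0.16 = 11.2
  Weekly reports 45 × 0.08 = 3.6
Sum = 72.84
Extra credit: 72.84 + 3 = 75.84
75.84 is ≥ 73.5 and < 85 → Distinction

Distinction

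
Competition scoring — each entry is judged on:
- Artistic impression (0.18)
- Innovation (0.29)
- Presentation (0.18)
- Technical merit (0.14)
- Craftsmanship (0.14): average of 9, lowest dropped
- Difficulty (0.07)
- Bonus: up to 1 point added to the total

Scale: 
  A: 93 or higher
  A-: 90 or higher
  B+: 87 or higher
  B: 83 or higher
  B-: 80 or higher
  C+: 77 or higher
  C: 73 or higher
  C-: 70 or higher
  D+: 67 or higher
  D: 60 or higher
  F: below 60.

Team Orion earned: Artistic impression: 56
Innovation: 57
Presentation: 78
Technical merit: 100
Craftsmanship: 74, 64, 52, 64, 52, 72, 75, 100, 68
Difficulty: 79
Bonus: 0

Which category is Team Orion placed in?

Craftsmanship: drop 52 → average of remaining 8 = 569/8 = 71.125
Weighted total:
  Artistic impression 56 × 0.18 = 10.08
  Innovation 57 × 0.29 = 16.53
  Presentation 78 × 0.18 = 14.04
  Technical merit 100 × 0.14 = 14
  Craftsmanship 71.125 × 0.14 = 9.9575
  Difficulty 79 × 0.07 = 5.53
Sum = 70.1375
Bonus: 70.1375 + 0 = 70.1375
70.1375 is ≥ 70 and < 73 → C-

C-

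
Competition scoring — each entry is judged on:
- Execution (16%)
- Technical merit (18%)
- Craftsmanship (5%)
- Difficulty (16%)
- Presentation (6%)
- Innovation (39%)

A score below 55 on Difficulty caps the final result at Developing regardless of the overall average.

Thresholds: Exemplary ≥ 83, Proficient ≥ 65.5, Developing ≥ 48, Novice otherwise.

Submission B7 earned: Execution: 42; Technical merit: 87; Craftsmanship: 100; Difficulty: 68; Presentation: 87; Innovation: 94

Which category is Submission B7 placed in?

Difficulty score 68 ≥ 55: minimum met.
Weighted total:
  Execution 42 × 0.16 = 6.72
  Technical merit 87 × 0.18 = 15.66
  Craftsmanship 100 × 0.05 = 5
  Difficulty 68 × 0.16 = 10.88
  Presentation 87 × 0.06 = 5.22
  Innovation 94 × 0.39 = 36.66
Sum = 80.14
80.14 is ≥ 65.5 and < 83 → Proficient

Proficient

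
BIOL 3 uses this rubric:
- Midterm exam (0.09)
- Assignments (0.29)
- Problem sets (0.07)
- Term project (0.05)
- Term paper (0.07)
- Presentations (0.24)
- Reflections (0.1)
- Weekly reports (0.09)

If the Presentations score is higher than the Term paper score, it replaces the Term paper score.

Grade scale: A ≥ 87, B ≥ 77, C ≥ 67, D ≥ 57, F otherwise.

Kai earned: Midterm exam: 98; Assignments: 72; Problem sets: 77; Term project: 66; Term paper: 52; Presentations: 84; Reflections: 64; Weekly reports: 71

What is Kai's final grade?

B

Presentations (84) > Term paper (52), so Term paper counts as 84.
Weighted total:
  Midterm exam 98 × 0.09 = 8.82
  Assignments 72 × 0.29 = 20.88
  Problem sets 77 × 0.07 = 5.39
  Term project 66 × 0.05 = 3.3
  Term paper 84 × 0.07 = 5.88
  Presentations 84 × 0.24 = 20.16
  Reflections 64 × 0.1 = 6.4
  Weekly reports 71 × 0.09 = 6.39
Sum = 77.22
77.22 is ≥ 77 and < 87 → B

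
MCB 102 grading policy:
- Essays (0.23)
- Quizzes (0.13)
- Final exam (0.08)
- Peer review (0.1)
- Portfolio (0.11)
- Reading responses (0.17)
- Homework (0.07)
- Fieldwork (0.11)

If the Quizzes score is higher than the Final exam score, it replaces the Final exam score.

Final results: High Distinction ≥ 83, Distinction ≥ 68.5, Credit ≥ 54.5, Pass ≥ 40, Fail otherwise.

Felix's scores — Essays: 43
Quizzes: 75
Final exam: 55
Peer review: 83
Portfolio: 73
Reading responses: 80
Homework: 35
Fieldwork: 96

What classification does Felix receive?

Quizzes (75) > Final exam (55), so Final exam counts as 75.
Weighted total:
  Essays 43 × 0.23 = 9.89
  Quizzes 75 × 0.13 = 9.75
  Final exam 75 × 0.08 = 6
  Peer review 83 × 0.1 = 8.3
  Portfolio 73 × 0.11 = 8.03
  Reading responses 80 × 0.17 = 13.6
  Homework 35 × 0.07 = 2.45
  Fieldwork 96 × 0.11 = 10.56
Sum = 68.58
68.58 is ≥ 68.5 and < 83 → Distinction

Distinction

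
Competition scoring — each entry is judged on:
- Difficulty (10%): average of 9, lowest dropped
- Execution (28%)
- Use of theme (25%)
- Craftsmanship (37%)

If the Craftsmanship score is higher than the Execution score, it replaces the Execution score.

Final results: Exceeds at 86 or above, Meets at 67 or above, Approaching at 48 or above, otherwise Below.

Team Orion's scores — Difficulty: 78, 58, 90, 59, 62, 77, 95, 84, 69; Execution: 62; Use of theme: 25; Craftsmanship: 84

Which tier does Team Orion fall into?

Meets

Difficulty: drop 58 → average of remaining 8 = 614/8 = 76.75
Craftsmanship (84) > Execution (62), so Execution counts as 84.
Weighted total:
  Difficulty 76.75 × 0.1 = 7.675
  Execution 84 × 0.28 = 23.52
  Use of theme 25 × 0.25 = 6.25
  Craftsmanship 84 × 0.37 = 31.08
Sum = 68.525
68.525 is ≥ 67 and < 86 → Meets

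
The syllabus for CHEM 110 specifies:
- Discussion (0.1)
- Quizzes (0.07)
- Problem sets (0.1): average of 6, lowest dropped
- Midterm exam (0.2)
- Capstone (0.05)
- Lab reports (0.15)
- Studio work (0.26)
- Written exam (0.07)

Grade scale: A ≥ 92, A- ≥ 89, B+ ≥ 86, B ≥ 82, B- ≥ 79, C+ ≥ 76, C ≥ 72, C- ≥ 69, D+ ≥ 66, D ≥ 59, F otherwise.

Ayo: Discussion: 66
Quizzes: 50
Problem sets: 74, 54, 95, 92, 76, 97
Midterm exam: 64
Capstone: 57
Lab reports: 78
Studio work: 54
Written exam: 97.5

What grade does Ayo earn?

Problem sets: drop 54 → average of remaining 5 = 434/5 = 86.8
Weighted total:
  Discussion 66 × 0.1 = 6.6
  Quizzes 50 × 0.07 = 3.5
  Problem sets 86.8 × 0.1 = 8.68
  Midterm exam 64 × 0.2 = 12.8
  Capstone 57 × 0.05 = 2.85
  Lab reports 78 × 0.15 = 11.7
  Studio work 54 × 0.26 = 14.04
  Written exam 97.5 × 0.07 = 6.825
Sum = 66.995
66.995 is ≥ 66 and < 69 → D+

D+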